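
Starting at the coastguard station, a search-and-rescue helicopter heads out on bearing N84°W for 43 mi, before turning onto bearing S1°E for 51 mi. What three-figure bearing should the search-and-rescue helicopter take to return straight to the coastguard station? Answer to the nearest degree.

042°

Leg 1 (N84°W, 43 mi): east 43 sin 276° = -42.76, north 43 cos 276° = 4.49
Leg 2 (S1°E, 51 mi): east 51 sin 179° = 0.89, north 51 cos 179° = -50.99
Net displacement: -41.87 east, -46.50 north. Direction back to start is (41.87, 46.50): bearing = atan2(41.87, 46.50) mod 360° = 42.01° ≈ 042°.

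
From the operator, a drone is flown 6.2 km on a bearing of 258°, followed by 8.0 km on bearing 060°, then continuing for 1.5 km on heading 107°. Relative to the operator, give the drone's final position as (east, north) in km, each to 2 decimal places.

(2.30, 2.27)

Leg 1 (258°, 6.2 km): east 6.2 sin 258° = -6.06, north 6.2 cos 258° = -1.29
Leg 2 (060°, 8.0 km): east 8.0 sin 60° = 6.93, north 8.0 cos 60° = 4.00
Leg 3 (107°, 1.5 km): east 1.5 sin 107° = 1.43, north 1.5 cos 107° = -0.44
Summing: 2.30 km east, 2.27 km north → (2.30, 2.27).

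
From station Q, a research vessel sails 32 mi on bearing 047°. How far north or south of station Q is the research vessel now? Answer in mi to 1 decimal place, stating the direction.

Leg 1 (047°, 32 mi): east 32 sin 47° = 23.40, north 32 cos 47° = 21.82
Net north component: 21.82 mi.

21.8 mi north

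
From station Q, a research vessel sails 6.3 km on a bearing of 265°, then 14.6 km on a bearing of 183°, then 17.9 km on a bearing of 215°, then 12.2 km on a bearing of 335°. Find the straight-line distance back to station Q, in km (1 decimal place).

Leg 1 (265°, 6.3 km): east 6.3 sin 265° = -6.28, north 6.3 cos 265° = -0.55
Leg 2 (183°, 14.6 km): east 14.6 sin 183° = -0.76, north 14.6 cos 183° = -14.58
Leg 3 (215°, 17.9 km): east 17.9 sin 215° = -10.27, north 17.9 cos 215° = -14.66
Leg 4 (335°, 12.2 km): east 12.2 sin 335° = -5.16, north 12.2 cos 335° = 11.06
Net: -22.46 east, -18.73 north. Distance = √((-22.46)² + (-18.73)²) = 29.250 km.

29.3 km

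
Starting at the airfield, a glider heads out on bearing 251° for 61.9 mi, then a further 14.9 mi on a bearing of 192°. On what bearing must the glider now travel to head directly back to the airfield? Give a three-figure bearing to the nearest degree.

061°

Leg 1 (251°, 61.9 mi): east 61.9 sin 251° = -58.53, north 61.9 cos 251° = -20.15
Leg 2 (192°, 14.9 mi): east 14.9 sin 192° = -3.10, north 14.9 cos 192° = -14.57
Net displacement: -61.63 east, -34.73 north. Direction back to start is (61.63, 34.73): bearing = atan2(61.63, 34.73) mod 360° = 60.60° ≈ 061°.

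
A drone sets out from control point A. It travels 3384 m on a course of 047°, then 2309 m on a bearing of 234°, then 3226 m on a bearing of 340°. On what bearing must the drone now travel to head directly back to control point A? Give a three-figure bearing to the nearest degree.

173°

Leg 1 (047°, 3384 m): east 3384 sin 47° = 2474.90, north 3384 cos 47° = 2307.88
Leg 2 (234°, 2309 m): east 2309 sin 234° = -1868.02, north 2309 cos 234° = -1357.20
Leg 3 (340°, 3226 m): east 3226 sin 340° = -1103.36, north 3226 cos 340° = 3031.45
Net displacement: -496.48 east, 3982.13 north. Direction back to start is (496.48, -3982.13): bearing = atan2(496.48, -3982.13) mod 360° = 172.89° ≈ 173°.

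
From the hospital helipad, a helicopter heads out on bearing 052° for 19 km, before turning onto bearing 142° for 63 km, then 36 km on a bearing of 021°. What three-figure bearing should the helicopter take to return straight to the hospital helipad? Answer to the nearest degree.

274°

Leg 1 (052°, 19 km): east 19 sin 52° = 14.97, north 19 cos 52° = 11.70
Leg 2 (142°, 63 km): east 63 sin 142° = 38.79, north 63 cos 142° = -49.64
Leg 3 (021°, 36 km): east 36 sin 21° = 12.90, north 36 cos 21° = 33.61
Net displacement: 66.66 east, -4.34 north. Direction back to start is (-66.66, 4.34): bearing = atan2(-66.66, 4.34) mod 360° = 273.72° ≈ 274°.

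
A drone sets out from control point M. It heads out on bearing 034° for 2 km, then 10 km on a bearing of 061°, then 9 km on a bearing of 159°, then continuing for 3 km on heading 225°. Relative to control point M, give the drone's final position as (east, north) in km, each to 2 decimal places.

(10.97, -4.02)

Leg 1 (034°, 2 km): east 2 sin 34° = 1.12, north 2 cos 34° = 1.66
Leg 2 (061°, 10 km): east 10 sin 61° = 8.75, north 10 cos 61° = 4.85
Leg 3 (159°, 9 km): east 9 sin 159° = 3.23, north 9 cos 159° = -8.40
Leg 4 (225°, 3 km): east 3 sin 225° = -2.12, north 3 cos 225° = -2.12
Summing: 10.97 km east, -4.02 km north → (10.97, -4.02).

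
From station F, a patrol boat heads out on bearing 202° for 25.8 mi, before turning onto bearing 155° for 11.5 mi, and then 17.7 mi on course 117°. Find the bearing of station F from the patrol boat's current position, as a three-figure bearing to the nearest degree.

345°

Leg 1 (202°, 25.8 mi): east 25.8 sin 202° = -9.66, north 25.8 cos 202° = -23.92
Leg 2 (155°, 11.5 mi): east 11.5 sin 155° = 4.86, north 11.5 cos 155° = -10.42
Leg 3 (117°, 17.7 mi): east 17.7 sin 117° = 15.77, north 17.7 cos 117° = -8.04
Net displacement: 10.97 east, -42.38 north. Direction back to start is (-10.97, 42.38): bearing = atan2(-10.97, 42.38) mod 360° = 345.49° ≈ 345°.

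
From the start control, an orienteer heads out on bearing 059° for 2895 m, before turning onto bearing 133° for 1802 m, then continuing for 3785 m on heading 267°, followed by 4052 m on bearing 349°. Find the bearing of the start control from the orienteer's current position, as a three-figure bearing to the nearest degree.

Leg 1 (059°, 2895 m): east 2895 sin 59° = 2481.50, north 2895 cos 59° = 1491.04
Leg 2 (133°, 1802 m): east 1802 sin 133° = 1317.90, north 1802 cos 133° = -1228.96
Leg 3 (267°, 3785 m): east 3785 sin 267° = -3779.81, north 3785 cos 267° = -198.09
Leg 4 (349°, 4052 m): east 4052 sin 349° = -773.16, north 4052 cos 349° = 3977.55
Net displacement: -753.57 east, 4041.54 north. Direction back to start is (753.57, -4041.54): bearing = atan2(753.57, -4041.54) mod 360° = 169.44° ≈ 169°.

169°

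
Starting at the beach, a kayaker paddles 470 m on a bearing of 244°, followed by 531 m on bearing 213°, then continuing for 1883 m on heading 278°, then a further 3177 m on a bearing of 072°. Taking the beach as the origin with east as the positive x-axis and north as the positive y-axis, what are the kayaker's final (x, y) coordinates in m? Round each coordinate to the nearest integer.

(445, 592)

Leg 1 (244°, 470 m): east 470 sin 244° = -422.43, north 470 cos 244° = -206.03
Leg 2 (213°, 531 m): east 531 sin 213° = -289.20, north 531 cos 213° = -445.33
Leg 3 (278°, 1883 m): east 1883 sin 278° = -1864.67, north 1883 cos 278° = 262.06
Leg 4 (072°, 3177 m): east 3177 sin 72° = 3021.51, north 3177 cos 72° = 981.75
Summing: 445.20 m east, 592.44 m north → (445, 592).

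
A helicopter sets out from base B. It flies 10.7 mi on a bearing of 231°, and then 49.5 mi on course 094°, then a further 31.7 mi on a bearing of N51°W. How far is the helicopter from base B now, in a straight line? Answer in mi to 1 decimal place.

19.1 mi

Leg 1 (231°, 10.7 mi): east 10.7 sin 231° = -8.32, north 10.7 cos 231° = -6.73
Leg 2 (094°, 49.5 mi): east 49.5 sin 94° = 49.38, north 49.5 cos 94° = -3.45
Leg 3 (N51°W, 31.7 mi): east 31.7 sin 309° = -24.64, north 31.7 cos 309° = 19.95
Net: 16.43 east, 9.76 north. Distance = √((16.43)² + (9.76)²) = 19.110 mi.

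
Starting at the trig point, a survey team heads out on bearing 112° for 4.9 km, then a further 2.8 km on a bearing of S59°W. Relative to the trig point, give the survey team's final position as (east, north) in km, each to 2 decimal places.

(2.14, -3.28)

Leg 1 (112°, 4.9 km): east 4.9 sin 112° = 4.54, north 4.9 cos 112° = -1.84
Leg 2 (S59°W, 2.8 km): east 2.8 sin 239° = -2.40, north 2.8 cos 239° = -1.44
Summing: 2.14 km east, -3.28 km north → (2.14, -3.28).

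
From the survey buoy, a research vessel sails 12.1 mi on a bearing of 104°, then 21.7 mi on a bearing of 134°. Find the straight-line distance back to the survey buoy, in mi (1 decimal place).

Leg 1 (104°, 12.1 mi): east 12.1 sin 104° = 11.74, north 12.1 cos 104° = -2.93
Leg 2 (134°, 21.7 mi): east 21.7 sin 134° = 15.61, north 21.7 cos 134° = -15.07
Net: 27.35 east, -18.00 north. Distance = √((27.35)² + (-18.00)²) = 32.743 mi.

32.7 mi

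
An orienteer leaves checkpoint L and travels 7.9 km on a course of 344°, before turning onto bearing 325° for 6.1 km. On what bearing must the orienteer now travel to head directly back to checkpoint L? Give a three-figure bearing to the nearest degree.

Leg 1 (344°, 7.9 km): east 7.9 sin 344° = -2.18, north 7.9 cos 344° = 7.59
Leg 2 (325°, 6.1 km): east 6.1 sin 325° = -3.50, north 6.1 cos 325° = 5.00
Net displacement: -5.68 east, 12.59 north. Direction back to start is (5.68, -12.59): bearing = atan2(5.68, -12.59) mod 360° = 155.73° ≈ 156°.

156°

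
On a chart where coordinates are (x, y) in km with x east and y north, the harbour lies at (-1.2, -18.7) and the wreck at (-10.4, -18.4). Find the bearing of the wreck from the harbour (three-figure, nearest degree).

Δeast = -10.4 − -1.2 = -9.20; Δnorth = -18.4 − -18.7 = 0.30.
Bearing = atan2(Δeast, Δnorth) mod 360° = 271.87° ≈ 272°.

272°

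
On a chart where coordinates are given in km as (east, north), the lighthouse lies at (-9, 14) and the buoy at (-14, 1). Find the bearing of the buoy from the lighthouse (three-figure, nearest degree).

Δeast = -14 − -9 = -5.00; Δnorth = 1 − 14 = -13.00.
Bearing = atan2(Δeast, Δnorth) mod 360° = 201.04° ≈ 201°.

201°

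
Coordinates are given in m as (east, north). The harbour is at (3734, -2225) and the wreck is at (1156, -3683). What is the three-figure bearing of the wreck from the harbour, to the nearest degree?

241°

Δeast = 1156 − 3734 = -2578.00; Δnorth = -3683 − -2225 = -1458.00.
Bearing = atan2(Δeast, Δnorth) mod 360° = 240.51° ≈ 241°.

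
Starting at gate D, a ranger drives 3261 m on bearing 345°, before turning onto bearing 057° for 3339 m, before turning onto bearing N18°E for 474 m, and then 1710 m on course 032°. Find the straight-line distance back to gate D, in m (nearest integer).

Leg 1 (345°, 3261 m): east 3261 sin 345° = -844.01, north 3261 cos 345° = 3149.88
Leg 2 (057°, 3339 m): east 3339 sin 57° = 2800.32, north 3339 cos 57° = 1818.55
Leg 3 (N18°E, 474 m): east 474 sin 18° = 146.47, north 474 cos 18° = 450.80
Leg 4 (032°, 1710 m): east 1710 sin 32° = 906.16, north 1710 cos 32° = 1450.16
Net: 3008.95 east, 6869.40 north. Distance = √((3008.95)² + (6869.40)²) = 7499.492 m.

7499 m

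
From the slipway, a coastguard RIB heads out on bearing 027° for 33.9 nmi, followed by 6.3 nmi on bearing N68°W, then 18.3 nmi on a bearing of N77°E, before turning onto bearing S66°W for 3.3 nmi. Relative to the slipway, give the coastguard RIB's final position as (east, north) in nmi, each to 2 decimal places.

Leg 1 (027°, 33.9 nmi): east 33.9 sin 27° = 15.39, north 33.9 cos 27° = 30.21
Leg 2 (N68°W, 6.3 nmi): east 6.3 sin 292° = -5.84, north 6.3 cos 292° = 2.36
Leg 3 (N77°E, 18.3 nmi): east 18.3 sin 77° = 17.83, north 18.3 cos 77° = 4.12
Leg 4 (S66°W, 3.3 nmi): east 3.3 sin 246° = -3.01, north 3.3 cos 246° = -1.34
Summing: 24.37 nmi east, 35.34 nmi north → (24.37, 35.34).

(24.37, 35.34)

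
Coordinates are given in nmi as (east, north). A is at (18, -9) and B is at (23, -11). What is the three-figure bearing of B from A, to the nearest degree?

112°

Δeast = 23 − 18 = 5.00; Δnorth = -11 − -9 = -2.00.
Bearing = atan2(Δeast, Δnorth) mod 360° = 111.80° ≈ 112°.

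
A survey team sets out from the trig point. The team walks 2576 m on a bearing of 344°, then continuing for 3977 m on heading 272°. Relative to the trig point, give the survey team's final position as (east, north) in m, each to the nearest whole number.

(-4685, 2615)

Leg 1 (344°, 2576 m): east 2576 sin 344° = -710.04, north 2576 cos 344° = 2476.21
Leg 2 (272°, 3977 m): east 3977 sin 272° = -3974.58, north 3977 cos 272° = 138.80
Summing: -4684.62 m east, 2615.01 m north → (-4685, 2615).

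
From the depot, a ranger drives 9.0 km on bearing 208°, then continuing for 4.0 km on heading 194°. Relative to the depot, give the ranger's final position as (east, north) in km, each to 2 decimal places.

(-5.19, -11.83)

Leg 1 (208°, 9.0 km): east 9.0 sin 208° = -4.23, north 9.0 cos 208° = -7.95
Leg 2 (194°, 4.0 km): east 4.0 sin 194° = -0.97, north 4.0 cos 194° = -3.88
Summing: -5.19 km east, -11.83 km north → (-5.19, -11.83).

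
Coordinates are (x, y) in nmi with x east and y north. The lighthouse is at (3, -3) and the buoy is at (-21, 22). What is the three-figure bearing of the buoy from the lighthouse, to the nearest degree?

Δeast = -21 − 3 = -24.00; Δnorth = 22 − -3 = 25.00.
Bearing = atan2(Δeast, Δnorth) mod 360° = 316.17° ≈ 316°.

316°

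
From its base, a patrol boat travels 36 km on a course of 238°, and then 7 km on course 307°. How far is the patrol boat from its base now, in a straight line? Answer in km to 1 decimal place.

Leg 1 (238°, 36 km): east 36 sin 238° = -30.53, north 36 cos 238° = -19.08
Leg 2 (307°, 7 km): east 7 sin 307° = -5.59, north 7 cos 307° = 4.21
Net: -36.12 east, -14.86 north. Distance = √((-36.12)² + (-14.86)²) = 39.059 km.

39.1 km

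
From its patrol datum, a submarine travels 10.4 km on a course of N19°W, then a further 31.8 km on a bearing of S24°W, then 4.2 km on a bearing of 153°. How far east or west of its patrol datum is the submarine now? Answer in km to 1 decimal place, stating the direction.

14.4 km west

Leg 1 (N19°W, 10.4 km): east 10.4 sin 341° = -3.39, north 10.4 cos 341° = 9.83
Leg 2 (S24°W, 31.8 km): east 31.8 sin 204° = -12.93, north 31.8 cos 204° = -29.05
Leg 3 (153°, 4.2 km): east 4.2 sin 153° = 1.91, north 4.2 cos 153° = -3.74
Net east component: -14.41 km.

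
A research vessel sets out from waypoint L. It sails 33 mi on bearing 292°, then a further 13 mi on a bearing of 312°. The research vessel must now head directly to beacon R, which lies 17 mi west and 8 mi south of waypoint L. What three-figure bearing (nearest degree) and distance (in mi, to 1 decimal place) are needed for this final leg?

141°, 37.2 mi

Leg 1 (292°, 33 mi): east 33 sin 292° = -30.60, north 33 cos 292° = 12.36
Leg 2 (312°, 13 mi): east 13 sin 312° = -9.66, north 13 cos 312° = 8.70
Current position: (-40.26, 21.06). Target: (-17, -8). Remaining: Δeast = 23.26, Δnorth = -29.06.
Bearing = atan2(23.26, -29.06) mod 360° = 141.33°; distance = √((23.26)² + (-29.06)²) = 37.222 mi.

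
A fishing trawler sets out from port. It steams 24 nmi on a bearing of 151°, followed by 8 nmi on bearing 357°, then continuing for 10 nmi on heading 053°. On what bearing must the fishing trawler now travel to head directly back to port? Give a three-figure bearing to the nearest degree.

290°

Leg 1 (151°, 24 nmi): east 24 sin 151° = 11.64, north 24 cos 151° = -20.99
Leg 2 (357°, 8 nmi): east 8 sin 357° = -0.42, north 8 cos 357° = 7.99
Leg 3 (053°, 10 nmi): east 10 sin 53° = 7.99, north 10 cos 53° = 6.02
Net displacement: 19.20 east, -6.98 north. Direction back to start is (-19.20, 6.98): bearing = atan2(-19.20, 6.98) mod 360° = 289.99° ≈ 290°.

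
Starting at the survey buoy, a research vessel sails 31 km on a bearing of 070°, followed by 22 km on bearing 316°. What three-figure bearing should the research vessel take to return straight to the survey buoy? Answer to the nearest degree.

Leg 1 (070°, 31 km): east 31 sin 70° = 29.13, north 31 cos 70° = 10.60
Leg 2 (316°, 22 km): east 22 sin 316° = -15.28, north 22 cos 316° = 15.83
Net displacement: 13.85 east, 26.43 north. Direction back to start is (-13.85, -26.43): bearing = atan2(-13.85, -26.43) mod 360° = 207.65° ≈ 208°.

208°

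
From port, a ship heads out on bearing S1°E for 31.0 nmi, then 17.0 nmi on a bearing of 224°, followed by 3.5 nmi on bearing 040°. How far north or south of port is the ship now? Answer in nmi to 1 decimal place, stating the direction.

Leg 1 (S1°E, 31.0 nmi): east 31.0 sin 179° = 0.54, north 31.0 cos 179° = -31.00
Leg 2 (224°, 17.0 nmi): east 17.0 sin 224° = -11.81, north 17.0 cos 224° = -12.23
Leg 3 (040°, 3.5 nmi): east 3.5 sin 40° = 2.25, north 3.5 cos 40° = 2.68
Net north component: -40.54 nmi.

40.5 nmi south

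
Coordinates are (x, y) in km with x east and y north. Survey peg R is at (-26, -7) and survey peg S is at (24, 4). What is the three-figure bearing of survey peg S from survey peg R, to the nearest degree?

078°

Δeast = 24 − -26 = 50.00; Δnorth = 4 − -7 = 11.00.
Bearing = atan2(Δeast, Δnorth) mod 360° = 77.59° ≈ 078°.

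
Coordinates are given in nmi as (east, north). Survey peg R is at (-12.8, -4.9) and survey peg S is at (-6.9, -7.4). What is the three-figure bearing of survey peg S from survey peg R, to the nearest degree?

113°

Δeast = -6.9 − -12.8 = 5.90; Δnorth = -7.4 − -4.9 = -2.50.
Bearing = atan2(Δeast, Δnorth) mod 360° = 112.96° ≈ 113°.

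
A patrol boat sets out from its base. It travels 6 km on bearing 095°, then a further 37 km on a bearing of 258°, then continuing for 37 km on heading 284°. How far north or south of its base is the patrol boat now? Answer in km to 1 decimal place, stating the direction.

Leg 1 (095°, 6 km): east 6 sin 95° = 5.98, north 6 cos 95° = -0.52
Leg 2 (258°, 37 km): east 37 sin 258° = -36.19, north 37 cos 258° = -7.69
Leg 3 (284°, 37 km): east 37 sin 284° = -35.90, north 37 cos 284° = 8.95
Net north component: 0.74 km.

0.7 km north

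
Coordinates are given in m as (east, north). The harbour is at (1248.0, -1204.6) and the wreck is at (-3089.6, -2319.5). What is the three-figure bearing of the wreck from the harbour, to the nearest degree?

Δeast = -3089.6 − 1248.0 = -4337.60; Δnorth = -2319.5 − -1204.6 = -1114.90.
Bearing = atan2(Δeast, Δnorth) mod 360° = 255.59° ≈ 256°.

256°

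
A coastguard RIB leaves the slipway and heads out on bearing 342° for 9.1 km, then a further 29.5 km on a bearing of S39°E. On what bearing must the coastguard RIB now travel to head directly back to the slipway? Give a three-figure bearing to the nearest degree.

Leg 1 (342°, 9.1 km): east 9.1 sin 342° = -2.81, north 9.1 cos 342° = 8.65
Leg 2 (S39°E, 29.5 km): east 29.5 sin 141° = 18.56, north 29.5 cos 141° = -22.93
Net displacement: 15.75 east, -14.27 north. Direction back to start is (-15.75, 14.27): bearing = atan2(-15.75, 14.27) mod 360° = 312.17° ≈ 312°.

312°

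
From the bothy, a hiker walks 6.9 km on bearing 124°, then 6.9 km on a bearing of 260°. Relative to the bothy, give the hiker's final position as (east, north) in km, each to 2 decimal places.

(-1.07, -5.06)

Leg 1 (124°, 6.9 km): east 6.9 sin 124° = 5.72, north 6.9 cos 124° = -3.86
Leg 2 (260°, 6.9 km): east 6.9 sin 260° = -6.80, north 6.9 cos 260° = -1.20
Summing: -1.07 km east, -5.06 km north → (-1.07, -5.06).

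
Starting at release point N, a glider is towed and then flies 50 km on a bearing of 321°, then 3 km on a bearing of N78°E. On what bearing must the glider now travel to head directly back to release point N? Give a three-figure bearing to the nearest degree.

144°

Leg 1 (321°, 50 km): east 50 sin 321° = -31.47, north 50 cos 321° = 38.86
Leg 2 (N78°E, 3 km): east 3 sin 78° = 2.93, north 3 cos 78° = 0.62
Net displacement: -28.53 east, 39.48 north. Direction back to start is (28.53, -39.48): bearing = atan2(28.53, -39.48) mod 360° = 144.15° ≈ 144°.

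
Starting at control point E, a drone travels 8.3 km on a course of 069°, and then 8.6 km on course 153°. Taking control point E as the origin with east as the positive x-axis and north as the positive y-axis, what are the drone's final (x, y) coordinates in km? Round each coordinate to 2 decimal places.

(11.65, -4.69)

Leg 1 (069°, 8.3 km): east 8.3 sin 69° = 7.75, north 8.3 cos 69° = 2.97
Leg 2 (153°, 8.6 km): east 8.6 sin 153° = 3.90, north 8.6 cos 153° = -7.66
Summing: 11.65 km east, -4.69 km north → (11.65, -4.69).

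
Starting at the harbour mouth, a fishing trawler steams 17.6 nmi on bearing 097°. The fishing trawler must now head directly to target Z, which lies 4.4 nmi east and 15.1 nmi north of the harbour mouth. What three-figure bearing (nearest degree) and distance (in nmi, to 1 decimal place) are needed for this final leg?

323°, 21.6 nmi

Leg 1 (097°, 17.6 nmi): east 17.6 sin 97° = 17.47, north 17.6 cos 97° = -2.14
Current position: (17.47, -2.14). Target: (4.4, 15.1). Remaining: Δeast = -13.07, Δnorth = 17.24.
Bearing = atan2(-13.07, 17.24) mod 360° = 322.84°; distance = √((-13.07)² + (17.24)²) = 21.637 nmi.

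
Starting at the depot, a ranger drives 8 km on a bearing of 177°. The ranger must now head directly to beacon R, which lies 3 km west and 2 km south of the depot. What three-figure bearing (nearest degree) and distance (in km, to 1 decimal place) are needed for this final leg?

Leg 1 (177°, 8 km): east 8 sin 177° = 0.42, north 8 cos 177° = -7.99
Current position: (0.42, -7.99). Target: (-3, -2). Remaining: Δeast = -3.42, Δnorth = 5.99.
Bearing = atan2(-3.42, 5.99) mod 360° = 330.28°; distance = √((-3.42)² + (5.99)²) = 6.896 km.

330°, 6.9 km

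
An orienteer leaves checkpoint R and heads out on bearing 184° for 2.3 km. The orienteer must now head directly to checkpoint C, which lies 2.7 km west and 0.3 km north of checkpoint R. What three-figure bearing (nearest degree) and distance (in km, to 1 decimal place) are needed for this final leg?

316°, 3.6 km

Leg 1 (184°, 2.3 km): east 2.3 sin 184° = -0.16, north 2.3 cos 184° = -2.29
Current position: (-0.16, -2.29). Target: (-2.7, 0.3). Remaining: Δeast = -2.54, Δnorth = 2.59.
Bearing = atan2(-2.54, 2.59) mod 360° = 315.61°; distance = √((-2.54)² + (2.59)²) = 3.630 km.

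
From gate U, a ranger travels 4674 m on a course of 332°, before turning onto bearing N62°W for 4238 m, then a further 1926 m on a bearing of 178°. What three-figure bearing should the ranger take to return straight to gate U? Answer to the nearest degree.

Leg 1 (332°, 4674 m): east 4674 sin 332° = -2194.31, north 4674 cos 332° = 4126.90
Leg 2 (N62°W, 4238 m): east 4238 sin 298° = -3741.93, north 4238 cos 298° = 1989.62
Leg 3 (178°, 1926 m): east 1926 sin 178° = 67.22, north 1926 cos 178° = -1924.83
Net displacement: -5869.03 east, 4191.69 north. Direction back to start is (5869.03, -4191.69): bearing = atan2(5869.03, -4191.69) mod 360° = 125.53° ≈ 126°.

126°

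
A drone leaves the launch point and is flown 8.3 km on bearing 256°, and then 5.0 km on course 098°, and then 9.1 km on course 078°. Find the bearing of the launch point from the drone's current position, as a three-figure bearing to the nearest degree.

278°

Leg 1 (256°, 8.3 km): east 8.3 sin 256° = -8.05, north 8.3 cos 256° = -2.01
Leg 2 (098°, 5.0 km): east 5.0 sin 98° = 4.95, north 5.0 cos 98° = -0.70
Leg 3 (078°, 9.1 km): east 9.1 sin 78° = 8.90, north 9.1 cos 78° = 1.89
Net displacement: 5.80 east, -0.81 north. Direction back to start is (-5.80, 0.81): bearing = atan2(-5.80, 0.81) mod 360° = 277.97° ≈ 278°.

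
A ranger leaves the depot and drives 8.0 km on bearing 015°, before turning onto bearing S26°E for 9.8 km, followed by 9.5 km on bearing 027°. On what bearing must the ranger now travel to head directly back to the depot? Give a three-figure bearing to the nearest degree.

Leg 1 (015°, 8.0 km): east 8.0 sin 15° = 2.07, north 8.0 cos 15° = 7.73
Leg 2 (S26°E, 9.8 km): east 9.8 sin 154° = 4.30, north 9.8 cos 154° = -8.81
Leg 3 (027°, 9.5 km): east 9.5 sin 27° = 4.31, north 9.5 cos 27° = 8.46
Net displacement: 10.68 east, 7.38 north. Direction back to start is (-10.68, -7.38): bearing = atan2(-10.68, -7.38) mod 360° = 235.34° ≈ 235°.

235°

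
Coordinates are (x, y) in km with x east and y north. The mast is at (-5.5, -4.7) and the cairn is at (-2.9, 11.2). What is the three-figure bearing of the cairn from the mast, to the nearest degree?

009°

Δeast = -2.9 − -5.5 = 2.60; Δnorth = 11.2 − -4.7 = 15.90.
Bearing = atan2(Δeast, Δnorth) mod 360° = 9.29° ≈ 009°.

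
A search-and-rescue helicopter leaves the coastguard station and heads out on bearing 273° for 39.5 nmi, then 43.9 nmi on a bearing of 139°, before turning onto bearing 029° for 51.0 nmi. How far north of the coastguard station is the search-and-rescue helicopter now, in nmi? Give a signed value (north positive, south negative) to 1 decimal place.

13.5 nmi

Leg 1 (273°, 39.5 nmi): east 39.5 sin 273° = -39.45, north 39.5 cos 273° = 2.07
Leg 2 (139°, 43.9 nmi): east 43.9 sin 139° = 28.80, north 43.9 cos 139° = -33.13
Leg 3 (029°, 51.0 nmi): east 51.0 sin 29° = 24.73, north 51.0 cos 29° = 44.61
Net north component: 13.54 nmi.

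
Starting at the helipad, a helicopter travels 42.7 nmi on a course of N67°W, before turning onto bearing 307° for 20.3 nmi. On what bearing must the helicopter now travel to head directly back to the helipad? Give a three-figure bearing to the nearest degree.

118°

Leg 1 (N67°W, 42.7 nmi): east 42.7 sin 293° = -39.31, north 42.7 cos 293° = 16.68
Leg 2 (307°, 20.3 nmi): east 20.3 sin 307° = -16.21, north 20.3 cos 307° = 12.22
Net displacement: -55.52 east, 28.90 north. Direction back to start is (55.52, -28.90): bearing = atan2(55.52, -28.90) mod 360° = 117.50° ≈ 118°.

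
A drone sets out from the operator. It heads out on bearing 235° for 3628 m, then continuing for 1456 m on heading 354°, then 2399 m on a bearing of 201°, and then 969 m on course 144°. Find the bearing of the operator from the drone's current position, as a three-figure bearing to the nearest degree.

Leg 1 (235°, 3628 m): east 3628 sin 235° = -2971.88, north 3628 cos 235° = -2080.94
Leg 2 (354°, 1456 m): east 1456 sin 354° = -152.19, north 1456 cos 354° = 1448.02
Leg 3 (201°, 2399 m): east 2399 sin 201° = -859.72, north 2399 cos 201° = -2239.66
Leg 4 (144°, 969 m): east 969 sin 144° = 569.56, north 969 cos 144° = -783.94
Net displacement: -3414.24 east, -3656.51 north. Direction back to start is (3414.24, 3656.51): bearing = atan2(3414.24, 3656.51) mod 360° = 43.04° ≈ 043°.

043°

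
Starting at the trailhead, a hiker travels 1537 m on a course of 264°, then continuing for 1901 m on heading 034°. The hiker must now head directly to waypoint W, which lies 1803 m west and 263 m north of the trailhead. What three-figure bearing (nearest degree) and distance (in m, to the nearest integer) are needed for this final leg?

229°, 1765 m

Leg 1 (264°, 1537 m): east 1537 sin 264° = -1528.58, north 1537 cos 264° = -160.66
Leg 2 (034°, 1901 m): east 1901 sin 34° = 1063.03, north 1901 cos 34° = 1576.00
Current position: (-465.55, 1415.34). Target: (-1803, 263). Remaining: Δeast = -1337.45, Δnorth = -1152.34.
Bearing = atan2(-1337.45, -1152.34) mod 360° = 229.25°; distance = √((-1337.45)² + (-1152.34)²) = 1765.403 m.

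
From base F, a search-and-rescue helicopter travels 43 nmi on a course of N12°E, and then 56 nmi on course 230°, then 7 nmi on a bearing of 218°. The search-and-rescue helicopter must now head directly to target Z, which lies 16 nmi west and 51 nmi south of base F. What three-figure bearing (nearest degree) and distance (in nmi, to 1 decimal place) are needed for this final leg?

Leg 1 (N12°E, 43 nmi): east 43 sin 12° = 8.94, north 43 cos 12° = 42.06
Leg 2 (230°, 56 nmi): east 56 sin 230° = -42.90, north 56 cos 230° = -36.00
Leg 3 (218°, 7 nmi): east 7 sin 218° = -4.31, north 7 cos 218° = -5.52
Current position: (-38.27, 0.55). Target: (-16, -51). Remaining: Δeast = 22.27, Δnorth = -51.55.
Bearing = atan2(22.27, -51.55) mod 360° = 156.64°; distance = √((22.27)² + (-51.55)²) = 56.152 nmi.

157°, 56.2 nmi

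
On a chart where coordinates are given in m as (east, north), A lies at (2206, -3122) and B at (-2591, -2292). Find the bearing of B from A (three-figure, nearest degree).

280°

Δeast = -2591 − 2206 = -4797.00; Δnorth = -2292 − -3122 = 830.00.
Bearing = atan2(Δeast, Δnorth) mod 360° = 279.82° ≈ 280°.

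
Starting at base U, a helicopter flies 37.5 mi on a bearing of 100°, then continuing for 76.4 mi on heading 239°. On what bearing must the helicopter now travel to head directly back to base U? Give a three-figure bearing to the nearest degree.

Leg 1 (100°, 37.5 mi): east 37.5 sin 100° = 36.93, north 37.5 cos 100° = -6.51
Leg 2 (239°, 76.4 mi): east 76.4 sin 239° = -65.49, north 76.4 cos 239° = -39.35
Net displacement: -28.56 east, -45.86 north. Direction back to start is (28.56, 45.86): bearing = atan2(28.56, 45.86) mod 360° = 31.91° ≈ 032°.

032°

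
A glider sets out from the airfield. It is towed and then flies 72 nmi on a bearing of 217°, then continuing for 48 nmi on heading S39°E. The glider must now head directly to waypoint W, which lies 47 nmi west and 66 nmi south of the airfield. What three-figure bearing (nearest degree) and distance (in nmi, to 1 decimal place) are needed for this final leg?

Leg 1 (217°, 72 nmi): east 72 sin 217° = -43.33, north 72 cos 217° = -57.50
Leg 2 (S39°E, 48 nmi): east 48 sin 141° = 30.21, north 48 cos 141° = -37.30
Current position: (-13.12, -94.80). Target: (-47, -66). Remaining: Δeast = -33.88, Δnorth = 28.80.
Bearing = atan2(-33.88, 28.80) mod 360° = 310.37°; distance = √((-33.88)² + (28.80)²) = 44.467 nmi.

310°, 44.5 nmi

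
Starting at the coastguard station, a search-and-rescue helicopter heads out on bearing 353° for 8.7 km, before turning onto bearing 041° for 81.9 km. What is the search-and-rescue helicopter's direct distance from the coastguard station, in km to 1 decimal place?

88.0 km

Leg 1 (353°, 8.7 km): east 8.7 sin 353° = -1.06, north 8.7 cos 353° = 8.64
Leg 2 (041°, 81.9 km): east 81.9 sin 41° = 53.73, north 81.9 cos 41° = 61.81
Net: 52.67 east, 70.45 north. Distance = √((52.67)² + (70.45)²) = 87.959 km.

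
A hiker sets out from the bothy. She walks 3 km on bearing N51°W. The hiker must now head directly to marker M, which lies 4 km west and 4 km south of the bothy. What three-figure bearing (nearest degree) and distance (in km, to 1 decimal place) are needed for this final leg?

196°, 6.1 km

Leg 1 (N51°W, 3 km): east 3 sin 309° = -2.33, north 3 cos 309° = 1.89
Current position: (-2.33, 1.89). Target: (-4, -4). Remaining: Δeast = -1.67, Δnorth = -5.89.
Bearing = atan2(-1.67, -5.89) mod 360° = 195.82°; distance = √((-1.67)² + (-5.89)²) = 6.120 km.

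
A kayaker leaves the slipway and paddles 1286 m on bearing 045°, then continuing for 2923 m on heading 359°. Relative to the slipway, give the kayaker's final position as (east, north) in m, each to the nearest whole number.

Leg 1 (045°, 1286 m): east 1286 sin 45° = 909.34, north 1286 cos 45° = 909.34
Leg 2 (359°, 2923 m): east 2923 sin 359° = -51.01, north 2923 cos 359° = 2922.55
Summing: 858.33 m east, 3831.89 m north → (858, 3832).

(858, 3832)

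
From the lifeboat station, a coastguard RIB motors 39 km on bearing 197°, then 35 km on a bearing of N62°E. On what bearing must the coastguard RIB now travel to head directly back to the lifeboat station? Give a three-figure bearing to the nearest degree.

Leg 1 (197°, 39 km): east 39 sin 197° = -11.40, north 39 cos 197° = -37.30
Leg 2 (N62°E, 35 km): east 35 sin 62° = 30.90, north 35 cos 62° = 16.43
Net displacement: 19.50 east, -20.86 north. Direction back to start is (-19.50, 20.86): bearing = atan2(-19.50, 20.86) mod 360° = 316.93° ≈ 317°.

317°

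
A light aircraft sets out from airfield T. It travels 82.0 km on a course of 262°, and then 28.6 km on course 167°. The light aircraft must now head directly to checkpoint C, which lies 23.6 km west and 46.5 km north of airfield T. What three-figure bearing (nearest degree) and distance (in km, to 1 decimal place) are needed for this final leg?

Leg 1 (262°, 82.0 km): east 82.0 sin 262° = -81.20, north 82.0 cos 262° = -11.41
Leg 2 (167°, 28.6 km): east 28.6 sin 167° = 6.43, north 28.6 cos 167° = -27.87
Current position: (-74.77, -39.28). Target: (-23.6, 46.5). Remaining: Δeast = 51.17, Δnorth = 85.78.
Bearing = atan2(51.17, 85.78) mod 360° = 30.82°; distance = √((51.17)² + (85.78)²) = 99.881 km.

031°, 99.9 km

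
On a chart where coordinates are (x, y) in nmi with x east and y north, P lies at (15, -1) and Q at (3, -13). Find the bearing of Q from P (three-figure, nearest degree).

Δeast = 3 − 15 = -12.00; Δnorth = -13 − -1 = -12.00.
Bearing = atan2(Δeast, Δnorth) mod 360° = 225.00° ≈ 225°.

225°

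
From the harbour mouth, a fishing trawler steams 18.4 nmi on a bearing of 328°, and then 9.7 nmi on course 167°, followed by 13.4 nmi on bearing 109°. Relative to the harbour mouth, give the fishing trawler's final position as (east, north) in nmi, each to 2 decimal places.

(5.10, 1.79)

Leg 1 (328°, 18.4 nmi): east 18.4 sin 328° = -9.75, north 18.4 cos 328° = 15.60
Leg 2 (167°, 9.7 nmi): east 9.7 sin 167° = 2.18, north 9.7 cos 167° = -9.45
Leg 3 (109°, 13.4 nmi): east 13.4 sin 109° = 12.67, north 13.4 cos 109° = -4.36
Summing: 5.10 nmi east, 1.79 nmi north → (5.10, 1.79).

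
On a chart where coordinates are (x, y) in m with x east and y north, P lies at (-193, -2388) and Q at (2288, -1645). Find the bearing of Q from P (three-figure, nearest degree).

Δeast = 2288 − -193 = 2481.00; Δnorth = -1645 − -2388 = 743.00.
Bearing = atan2(Δeast, Δnorth) mod 360° = 73.33° ≈ 073°.

073°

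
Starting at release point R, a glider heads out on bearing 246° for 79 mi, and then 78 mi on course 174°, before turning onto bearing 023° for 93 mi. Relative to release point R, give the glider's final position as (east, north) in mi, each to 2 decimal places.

(-27.68, -24.10)

Leg 1 (246°, 79 mi): east 79 sin 246° = -72.17, north 79 cos 246° = -32.13
Leg 2 (174°, 78 mi): east 78 sin 174° = 8.15, north 78 cos 174° = -77.57
Leg 3 (023°, 93 mi): east 93 sin 23° = 36.34, north 93 cos 23° = 85.61
Summing: -27.68 mi east, -24.10 mi north → (-27.68, -24.10).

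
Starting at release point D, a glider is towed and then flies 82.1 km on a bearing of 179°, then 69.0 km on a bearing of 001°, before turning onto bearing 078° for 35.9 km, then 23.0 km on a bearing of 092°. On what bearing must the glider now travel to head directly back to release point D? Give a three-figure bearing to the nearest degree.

Leg 1 (179°, 82.1 km): east 82.1 sin 179° = 1.43, north 82.1 cos 179° = -82.09
Leg 2 (001°, 69.0 km): east 69.0 sin 1° = 1.20, north 69.0 cos 1° = 68.99
Leg 3 (078°, 35.9 km): east 35.9 sin 78° = 35.12, north 35.9 cos 78° = 7.46
Leg 4 (092°, 23.0 km): east 23.0 sin 92° = 22.99, north 23.0 cos 92° = -0.80
Net displacement: 60.74 east, -6.44 north. Direction back to start is (-60.74, 6.44): bearing = atan2(-60.74, 6.44) mod 360° = 276.05° ≈ 276°.

276°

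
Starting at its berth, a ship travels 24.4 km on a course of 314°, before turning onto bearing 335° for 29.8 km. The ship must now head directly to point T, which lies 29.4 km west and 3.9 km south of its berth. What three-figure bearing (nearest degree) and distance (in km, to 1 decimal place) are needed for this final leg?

Leg 1 (314°, 24.4 km): east 24.4 sin 314° = -17.55, north 24.4 cos 314° = 16.95
Leg 2 (335°, 29.8 km): east 29.8 sin 335° = -12.59, north 29.8 cos 335° = 27.01
Current position: (-30.15, 43.96). Target: (-29.4, -3.9). Remaining: Δeast = 0.75, Δnorth = -47.86.
Bearing = atan2(0.75, -47.86) mod 360° = 179.11°; distance = √((0.75)² + (-47.86)²) = 47.863 km.

179°, 47.9 km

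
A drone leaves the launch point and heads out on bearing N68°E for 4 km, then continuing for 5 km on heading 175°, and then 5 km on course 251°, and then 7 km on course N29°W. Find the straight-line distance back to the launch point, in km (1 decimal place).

Leg 1 (N68°E, 4 km): east 4 sin 68° = 3.71, north 4 cos 68° = 1.50
Leg 2 (175°, 5 km): east 5 sin 175° = 0.44, north 5 cos 175° = -4.98
Leg 3 (251°, 5 km): east 5 sin 251° = -4.73, north 5 cos 251° = -1.63
Leg 4 (N29°W, 7 km): east 7 sin 331° = -3.39, north 7 cos 331° = 6.12
Net: -3.98 east, 1.01 north. Distance = √((-3.98)² + (1.01)²) = 4.103 km.

4.1 km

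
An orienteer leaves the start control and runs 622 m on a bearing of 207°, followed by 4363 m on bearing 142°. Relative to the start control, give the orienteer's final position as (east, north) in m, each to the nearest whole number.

(2404, -3992)

Leg 1 (207°, 622 m): east 622 sin 207° = -282.38, north 622 cos 207° = -554.21
Leg 2 (142°, 4363 m): east 4363 sin 142° = 2686.13, north 4363 cos 142° = -3438.09
Summing: 2403.75 m east, -3992.30 m north → (2404, -3992).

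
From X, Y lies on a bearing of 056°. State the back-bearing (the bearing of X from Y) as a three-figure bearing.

Back-bearing = 056° + 180° = 236°.

236°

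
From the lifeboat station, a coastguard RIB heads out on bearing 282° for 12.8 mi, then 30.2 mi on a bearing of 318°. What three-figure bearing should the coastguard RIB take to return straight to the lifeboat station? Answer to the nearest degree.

Leg 1 (282°, 12.8 mi): east 12.8 sin 282° = -12.52, north 12.8 cos 282° = 2.66
Leg 2 (318°, 30.2 mi): east 30.2 sin 318° = -20.21, north 30.2 cos 318° = 22.44
Net displacement: -32.73 east, 25.10 north. Direction back to start is (32.73, -25.10): bearing = atan2(32.73, -25.10) mod 360° = 127.49° ≈ 127°.

127°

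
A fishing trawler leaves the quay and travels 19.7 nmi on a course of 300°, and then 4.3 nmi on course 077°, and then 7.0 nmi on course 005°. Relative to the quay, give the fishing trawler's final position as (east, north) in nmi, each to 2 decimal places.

(-12.26, 17.79)

Leg 1 (300°, 19.7 nmi): east 19.7 sin 300° = -17.06, north 19.7 cos 300° = 9.85
Leg 2 (077°, 4.3 nmi): east 4.3 sin 77° = 4.19, north 4.3 cos 77° = 0.97
Leg 3 (005°, 7.0 nmi): east 7.0 sin 5° = 0.61, north 7.0 cos 5° = 6.97
Summing: -12.26 nmi east, 17.79 nmi north → (-12.26, 17.79).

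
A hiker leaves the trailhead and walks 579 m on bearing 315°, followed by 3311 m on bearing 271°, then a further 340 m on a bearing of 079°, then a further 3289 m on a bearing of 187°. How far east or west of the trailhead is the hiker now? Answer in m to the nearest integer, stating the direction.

3787 m west

Leg 1 (315°, 579 m): east 579 sin 315° = -409.41, north 579 cos 315° = 409.41
Leg 2 (271°, 3311 m): east 3311 sin 271° = -3310.50, north 3311 cos 271° = 57.78
Leg 3 (079°, 340 m): east 340 sin 79° = 333.75, north 340 cos 79° = 64.88
Leg 4 (187°, 3289 m): east 3289 sin 187° = -400.83, north 3289 cos 187° = -3264.48
Net east component: -3786.99 m.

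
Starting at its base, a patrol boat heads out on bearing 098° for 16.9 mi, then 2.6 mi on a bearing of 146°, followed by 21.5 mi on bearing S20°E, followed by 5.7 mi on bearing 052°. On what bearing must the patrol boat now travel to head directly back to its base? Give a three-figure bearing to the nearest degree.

305°

Leg 1 (098°, 16.9 mi): east 16.9 sin 98° = 16.74, north 16.9 cos 98° = -2.35
Leg 2 (146°, 2.6 mi): east 2.6 sin 146° = 1.45, north 2.6 cos 146° = -2.16
Leg 3 (S20°E, 21.5 mi): east 21.5 sin 160° = 7.35, north 21.5 cos 160° = -20.20
Leg 4 (052°, 5.7 mi): east 5.7 sin 52° = 4.49, north 5.7 cos 52° = 3.51
Net displacement: 30.03 east, -21.20 north. Direction back to start is (-30.03, 21.20): bearing = atan2(-30.03, 21.20) mod 360° = 305.22° ≈ 305°.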